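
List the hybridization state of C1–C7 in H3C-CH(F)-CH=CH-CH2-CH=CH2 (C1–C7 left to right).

C1 sp3, C2 sp3, C3 sp2, C4 sp2, C5 sp3, C6 sp2, C7 sp2

C1 (4 σ bonds) has steric number 4: sp3.
C2 is sp3: 4 σ bonds, 4 electron-density regions.
C3 has 3 σ bonds, plus one π bond: steric number 3 → sp2.
C4: 3 σ bonds, plus one π bond; 3 regions of electron density → sp2.
C5 has 4 σ bonds: steric number 4 → sp3.
C6: 3 σ bonds, plus one π bond; 3 regions of electron density → sp2.
C7 carries 3 σ bonds, plus one π bond, giving a steric number of 3, so it is sp2.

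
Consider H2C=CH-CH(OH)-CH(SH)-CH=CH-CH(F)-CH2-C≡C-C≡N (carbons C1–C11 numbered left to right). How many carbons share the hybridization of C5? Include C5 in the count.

4

C5 is sp2 (one π bond).
C1: sp2 ✓
C2: sp2 ✓
C3: sp3
C4: sp3
C5: sp2 ✓
C6: sp2 ✓
C7: sp3
C8: sp3
C9: sp
C10: sp
C11: sp
4 carbons are sp2.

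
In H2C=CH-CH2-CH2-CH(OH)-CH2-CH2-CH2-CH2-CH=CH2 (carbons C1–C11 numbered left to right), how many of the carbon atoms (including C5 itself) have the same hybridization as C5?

C5 is sp3 (only σ bonds).
C1: sp2
C2: sp2
C3: sp3 ✓
C4: sp3 ✓
C5: sp3 ✓
C6: sp3 ✓
C7: sp3 ✓
C8: sp3 ✓
C9: sp3 ✓
C10: sp2
C11: sp2
7 carbons are sp3.

7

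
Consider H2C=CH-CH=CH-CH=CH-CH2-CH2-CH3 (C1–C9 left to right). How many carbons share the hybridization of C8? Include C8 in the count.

C8 is sp3 (only σ bonds).
C1: sp2
C2: sp2
C3: sp2
C4: sp2
C5: sp2
C6: sp2
C7: sp3 ✓
C8: sp3 ✓
C9: sp3 ✓
3 carbons are sp3.

3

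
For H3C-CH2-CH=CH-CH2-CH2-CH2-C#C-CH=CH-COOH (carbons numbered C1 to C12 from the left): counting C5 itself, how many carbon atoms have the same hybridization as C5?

5

C5 is sp3 (only σ bonds).
C1: sp3 ✓
C2: sp3 ✓
C3: sp2
C4: sp2
C5: sp3 ✓
C6: sp3 ✓
C7: sp3 ✓
C8: sp
C9: sp
C10: sp2
C11: sp2
C12: sp2
5 carbons are sp3.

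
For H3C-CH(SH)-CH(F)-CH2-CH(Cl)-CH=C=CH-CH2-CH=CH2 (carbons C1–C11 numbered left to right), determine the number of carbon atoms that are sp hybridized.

C1: sp3
C2: sp3
C3: sp3
C4: sp3
C5: sp3
C6: sp2
C7: sp ✓
C8: sp2
C9: sp3
C10: sp2
C11: sp2
C7 → 1 sp carbon.

1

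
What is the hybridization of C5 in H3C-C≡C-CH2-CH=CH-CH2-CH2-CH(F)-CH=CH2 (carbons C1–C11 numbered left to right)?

C5: 3 σ bonds, plus one π bond; 3 regions of electron density → sp2.

sp²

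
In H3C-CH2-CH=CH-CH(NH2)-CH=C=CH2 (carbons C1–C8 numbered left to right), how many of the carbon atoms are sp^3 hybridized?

3

C1: sp3 ✓
C2: sp3 ✓
C3: sp2
C4: sp2
C5: sp3 ✓
C6: sp2
C7: sp
C8: sp2
C1, C2, C5 → 3 sp3 carbons.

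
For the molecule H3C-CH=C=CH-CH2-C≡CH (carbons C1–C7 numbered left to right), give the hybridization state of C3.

C3 carries 2 σ bonds, plus two π bonds, giving a steric number of 2, so it is sp.

sp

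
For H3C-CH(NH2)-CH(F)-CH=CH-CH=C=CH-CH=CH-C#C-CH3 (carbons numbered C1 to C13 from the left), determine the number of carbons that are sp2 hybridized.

C1: sp3
C2: sp3
C3: sp3
C4: sp2 ✓
C5: sp2 ✓
C6: sp2 ✓
C7: sp
C8: sp2 ✓
C9: sp2 ✓
C10: sp2 ✓
C11: sp
C12: sp
C13: sp3
C4, C5, C6, C8, C9, C10 → 6 sp2 carbons.

6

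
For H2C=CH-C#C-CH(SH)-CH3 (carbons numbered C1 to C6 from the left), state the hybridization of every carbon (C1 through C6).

C1 sp2, C2 sp2, C3 sp, C4 sp, C5 sp3, C6 sp3

C1 (3 σ bonds, plus one π bond) has steric number 3: sp2.
C2 is sp2: 3 σ bonds, plus one π bond, 3 electron-density regions.
C3 is sp: 2 σ bonds, plus two π bonds, 2 electron-density regions.
C4: 2 σ bonds, plus two π bonds; 2 regions of electron density → sp.
C5 is sp3: 4 σ bonds, 4 electron-density regions.
C6 is sp3: 4 σ bonds, 4 electron-density regions.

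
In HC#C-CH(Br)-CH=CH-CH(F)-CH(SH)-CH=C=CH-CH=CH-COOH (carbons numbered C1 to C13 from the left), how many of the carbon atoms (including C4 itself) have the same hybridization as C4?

7

C4 is sp2 (one π bond).
C1: sp
C2: sp
C3: sp3
C4: sp2 ✓
C5: sp2 ✓
C6: sp3
C7: sp3
C8: sp2 ✓
C9: sp
C10: sp2 ✓
C11: sp2 ✓
C12: sp2 ✓
C13: sp2 ✓
7 carbons are sp2.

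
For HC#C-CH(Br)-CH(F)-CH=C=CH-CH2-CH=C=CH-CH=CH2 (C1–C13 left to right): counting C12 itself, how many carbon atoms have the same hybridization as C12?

6

C12 is sp2 (one π bond).
C1: sp
C2: sp
C3: sp3
C4: sp3
C5: sp2 ✓
C6: sp
C7: sp2 ✓
C8: sp3
C9: sp2 ✓
C10: sp
C11: sp2 ✓
C12: sp2 ✓
C13: sp2 ✓
6 carbons are sp2.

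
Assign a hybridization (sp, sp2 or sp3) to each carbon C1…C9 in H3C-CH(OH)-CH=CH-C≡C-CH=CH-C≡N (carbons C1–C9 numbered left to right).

C1 sp3, C2 sp3, C3 sp2, C4 sp2, C5 sp, C6 sp, C7 sp2, C8 sp2, C9 sp

C1 — 4 σ bonds. Steric number 4, so sp3.
C2: 4 σ bonds — 4 electron domains, sp3.
C3: 3 σ bonds, plus one π bond — 3 electron domains, sp2.
C4 carries 3 σ bonds, plus one π bond, giving a steric number of 3, so it is sp2.
C5 has 2 σ bonds, plus two π bonds: steric number 2 → sp.
C6 has 2 σ bonds, plus two π bonds: steric number 2 → sp.
C7 has 3 σ bonds, plus one π bond: steric number 3 → sp2.
C8: 3 σ bonds, plus one π bond; 3 regions of electron density → sp2.
C9 — 2 σ bonds, plus two π bonds. Steric number 2, so sp.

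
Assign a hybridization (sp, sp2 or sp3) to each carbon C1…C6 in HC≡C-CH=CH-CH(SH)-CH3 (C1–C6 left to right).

C1 sp, C2 sp, C3 sp2, C4 sp2, C5 sp3, C6 sp3

C1: 2 σ bonds, plus two π bonds — 2 electron domains, sp.
C2: 2 σ bonds, plus two π bonds; 2 regions of electron density → sp.
C3: 3 σ bonds, plus one π bond; 3 regions of electron density → sp2.
C4 (3 σ bonds, plus one π bond) has steric number 3: sp2.
C5 — 4 σ bonds. Steric number 4, so sp3.
C6 carries 4 σ bonds, giving a steric number of 4, so it is sp3.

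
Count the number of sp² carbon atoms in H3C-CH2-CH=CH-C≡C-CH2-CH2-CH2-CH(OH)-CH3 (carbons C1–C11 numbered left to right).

C1: sp3
C2: sp3
C3: sp2 ✓
C4: sp2 ✓
C5: sp
C6: sp
C7: sp3
C8: sp3
C9: sp3
C10: sp3
C11: sp3
C3, C4 → 2 sp2 carbons.

2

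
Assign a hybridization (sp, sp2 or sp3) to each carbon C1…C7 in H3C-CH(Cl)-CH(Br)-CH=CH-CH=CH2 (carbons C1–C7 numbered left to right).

C1 is sp3: 4 σ bonds, 4 electron-density regions.
C2 is sp3: 4 σ bonds, 4 electron-density regions.
C3: 4 σ bonds; 4 regions of electron density → sp3.
C4 has 3 σ bonds, plus one π bond: steric number 3 → sp2.
C5 is sp2: 3 σ bonds, plus one π bond, 3 electron-density regions.
C6 carries 3 σ bonds, plus one π bond, giving a steric number of 3, so it is sp2.
C7 carries 3 σ bonds, plus one π bond, giving a steric number of 3, so it is sp2.

C1 sp3, C2 sp3, C3 sp3, C4 sp2, C5 sp2, C6 sp2, C7 sp2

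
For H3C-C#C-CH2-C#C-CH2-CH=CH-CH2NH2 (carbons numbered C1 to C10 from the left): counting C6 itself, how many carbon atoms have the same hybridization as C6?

C6 is sp (two π bonds).
C1: sp3
C2: sp ✓
C3: sp ✓
C4: sp3
C5: sp ✓
C6: sp ✓
C7: sp3
C8: sp2
C9: sp2
C10: sp3
4 carbons are sp.

4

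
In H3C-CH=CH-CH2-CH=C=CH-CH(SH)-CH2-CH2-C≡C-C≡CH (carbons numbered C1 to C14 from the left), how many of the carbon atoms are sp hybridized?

5

C1: sp3
C2: sp2
C3: sp2
C4: sp3
C5: sp2
C6: sp ✓
C7: sp2
C8: sp3
C9: sp3
C10: sp3
C11: sp ✓
C12: sp ✓
C13: sp ✓
C14: sp ✓
C6, C11, C12, C13, C14 → 5 sp carbons.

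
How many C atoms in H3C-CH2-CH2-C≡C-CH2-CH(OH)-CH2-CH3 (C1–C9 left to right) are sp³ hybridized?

C1: sp3 ✓
C2: sp3 ✓
C3: sp3 ✓
C4: sp
C5: sp
C6: sp3 ✓
C7: sp3 ✓
C8: sp3 ✓
C9: sp3 ✓
C1, C2, C3, C6, C7, C8, C9 → 7 sp3 carbons.

7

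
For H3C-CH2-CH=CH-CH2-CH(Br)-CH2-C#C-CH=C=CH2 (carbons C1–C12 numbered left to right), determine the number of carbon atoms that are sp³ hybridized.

5

C1: sp3 ✓
C2: sp3 ✓
C3: sp2
C4: sp2
C5: sp3 ✓
C6: sp3 ✓
C7: sp3 ✓
C8: sp
C9: sp
C10: sp2
C11: sp
C12: sp2
C1, C2, C5, C6, C7 → 5 sp3 carbons.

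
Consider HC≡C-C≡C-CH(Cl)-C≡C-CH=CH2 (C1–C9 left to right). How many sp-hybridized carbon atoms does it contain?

6

C1: sp ✓
C2: sp ✓
C3: sp ✓
C4: sp ✓
C5: sp3
C6: sp ✓
C7: sp ✓
C8: sp2
C9: sp2
C1, C2, C3, C4, C6, C7 → 6 sp carbons.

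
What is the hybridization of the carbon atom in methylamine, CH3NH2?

The carbon atom: 4 σ bonds; 4 regions of electron density → sp3.

sp^3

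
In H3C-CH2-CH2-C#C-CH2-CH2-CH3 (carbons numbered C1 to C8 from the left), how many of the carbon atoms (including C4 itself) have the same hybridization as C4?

C4 is sp (two π bonds).
C1: sp3
C2: sp3
C3: sp3
C4: sp ✓
C5: sp ✓
C6: sp3
C7: sp3
C8: sp3
2 carbons are sp.

2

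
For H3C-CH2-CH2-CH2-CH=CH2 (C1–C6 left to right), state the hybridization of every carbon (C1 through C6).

C1 sp3, C2 sp3, C3 sp3, C4 sp3, C5 sp2, C6 sp2

C1 is sp3: 4 σ bonds, 4 electron-density regions.
C2 (4 σ bonds) has steric number 4: sp3.
C3 is sp3: 4 σ bonds, 4 electron-density regions.
C4 carries 4 σ bonds, giving a steric number of 4, so it is sp3.
C5 (3 σ bonds, plus one π bond) has steric number 3: sp2.
C6 is sp2: 3 σ bonds, plus one π bond, 3 electron-density regions.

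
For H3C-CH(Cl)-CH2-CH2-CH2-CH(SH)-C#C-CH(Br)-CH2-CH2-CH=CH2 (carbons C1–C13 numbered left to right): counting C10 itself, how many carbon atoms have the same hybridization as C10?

C10 is sp3 (only σ bonds).
C1: sp3 ✓
C2: sp3 ✓
C3: sp3 ✓
C4: sp3 ✓
C5: sp3 ✓
C6: sp3 ✓
C7: sp
C8: sp
C9: sp3 ✓
C10: sp3 ✓
C11: sp3 ✓
C12: sp2
C13: sp2
9 carbons are sp3.

9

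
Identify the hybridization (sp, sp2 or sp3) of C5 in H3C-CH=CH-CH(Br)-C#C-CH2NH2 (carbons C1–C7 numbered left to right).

C5 is sp: 2 σ bonds, plus two π bonds, 2 electron-density regions.

sp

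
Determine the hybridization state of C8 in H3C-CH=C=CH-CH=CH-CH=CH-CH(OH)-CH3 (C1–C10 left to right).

sp^2

C8 has 3 σ bonds, plus one π bond: steric number 3 → sp2.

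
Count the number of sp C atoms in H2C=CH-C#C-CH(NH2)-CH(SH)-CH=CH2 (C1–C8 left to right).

2

C1: sp2
C2: sp2
C3: sp ✓
C4: sp ✓
C5: sp3
C6: sp3
C7: sp2
C8: sp2
C3, C4 → 2 sp carbons.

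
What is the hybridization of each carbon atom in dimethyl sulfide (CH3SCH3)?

Each carbon atom: 4 σ bonds; 4 regions of electron density → sp3.

sp^3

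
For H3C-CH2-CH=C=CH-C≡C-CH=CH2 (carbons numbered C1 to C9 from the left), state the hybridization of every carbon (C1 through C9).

C1 is sp3: 4 σ bonds, 4 electron-density regions.
C2 (4 σ bonds) has steric number 4: sp3.
C3 — 3 σ bonds, plus one π bond. Steric number 3, so sp2.
C4 — 2 σ bonds, plus two π bonds. Steric number 2, so sp.
C5: 3 σ bonds, plus one π bond; 3 regions of electron density → sp2.
C6: 2 σ bonds, plus two π bonds; 2 regions of electron density → sp.
C7 has 2 σ bonds, plus two π bonds: steric number 2 → sp.
C8: 3 σ bonds, plus one π bond; 3 regions of electron density → sp2.
C9 has 3 σ bonds, plus one π bond: steric number 3 → sp2.

C1 sp3, C2 sp3, C3 sp2, C4 sp, C5 sp2, C6 sp, C7 sp, C8 sp2, C9 sp2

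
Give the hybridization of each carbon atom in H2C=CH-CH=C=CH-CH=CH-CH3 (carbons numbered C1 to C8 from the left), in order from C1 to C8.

C1 sp2, C2 sp2, C3 sp2, C4 sp, C5 sp2, C6 sp2, C7 sp2, C8 sp3

C1 (3 σ bonds, plus one π bond) has steric number 3: sp2.
C2 — 3 σ bonds, plus one π bond. Steric number 3, so sp2.
C3 — 3 σ bonds, plus one π bond. Steric number 3, so sp2.
C4 is sp: 2 σ bonds, plus two π bonds, 2 electron-density regions.
C5 has 3 σ bonds, plus one π bond: steric number 3 → sp2.
C6 — 3 σ bonds, plus one π bond. Steric number 3, so sp2.
C7 has 3 σ bonds, plus one π bond: steric number 3 → sp2.
C8: 4 σ bonds; 4 regions of electron density → sp3.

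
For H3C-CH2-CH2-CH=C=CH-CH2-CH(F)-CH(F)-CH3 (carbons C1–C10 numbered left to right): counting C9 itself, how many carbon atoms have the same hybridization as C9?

7

C9 is sp3 (only σ bonds).
C1: sp3 ✓
C2: sp3 ✓
C3: sp3 ✓
C4: sp2
C5: sp
C6: sp2
C7: sp3 ✓
C8: sp3 ✓
C9: sp3 ✓
C10: sp3 ✓
7 carbons are sp3.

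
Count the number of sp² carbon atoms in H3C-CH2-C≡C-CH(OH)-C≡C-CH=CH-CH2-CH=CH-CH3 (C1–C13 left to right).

4

C1: sp3
C2: sp3
C3: sp
C4: sp
C5: sp3
C6: sp
C7: sp
C8: sp2 ✓
C9: sp2 ✓
C10: sp3
C11: sp2 ✓
C12: sp2 ✓
C13: sp3
C8, C9, C11, C12 → 4 sp2 carbons.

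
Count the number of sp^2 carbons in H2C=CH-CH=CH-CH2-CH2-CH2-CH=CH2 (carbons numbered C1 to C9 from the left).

6

C1: sp2 ✓
C2: sp2 ✓
C3: sp2 ✓
C4: sp2 ✓
C5: sp3
C6: sp3
C7: sp3
C8: sp2 ✓
C9: sp2 ✓
C1, C2, C3, C4, C8, C9 → 6 sp2 carbons.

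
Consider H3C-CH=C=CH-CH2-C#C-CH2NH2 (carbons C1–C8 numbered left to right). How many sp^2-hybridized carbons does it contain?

2

C1: sp3
C2: sp2 ✓
C3: sp
C4: sp2 ✓
C5: sp3
C6: sp
C7: sp
C8: sp3
C2, C4 → 2 sp2 carbons.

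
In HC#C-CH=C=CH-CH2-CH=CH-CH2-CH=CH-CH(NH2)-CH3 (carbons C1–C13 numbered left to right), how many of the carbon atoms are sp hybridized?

3

C1: sp ✓
C2: sp ✓
C3: sp2
C4: sp ✓
C5: sp2
C6: sp3
C7: sp2
C8: sp2
C9: sp3
C10: sp2
C11: sp2
C12: sp3
C13: sp3
C1, C2, C4 → 3 sp carbons.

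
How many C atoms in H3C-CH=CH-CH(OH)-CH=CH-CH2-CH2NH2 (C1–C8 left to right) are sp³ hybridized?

C1: sp3 ✓
C2: sp2
C3: sp2
C4: sp3 ✓
C5: sp2
C6: sp2
C7: sp3 ✓
C8: sp3 ✓
C1, C4, C7, C8 → 4 sp3 carbons.

4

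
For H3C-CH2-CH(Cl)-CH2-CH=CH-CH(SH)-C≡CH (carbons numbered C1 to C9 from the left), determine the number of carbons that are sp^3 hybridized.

5

C1: sp3 ✓
C2: sp3 ✓
C3: sp3 ✓
C4: sp3 ✓
C5: sp2
C6: sp2
C7: sp3 ✓
C8: sp
C9: sp
C1, C2, C3, C4, C7 → 5 sp3 carbons.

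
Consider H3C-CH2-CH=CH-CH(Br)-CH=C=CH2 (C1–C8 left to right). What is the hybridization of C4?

sp²

C4 is sp2: 3 σ bonds, plus one π bond, 3 electron-density regions.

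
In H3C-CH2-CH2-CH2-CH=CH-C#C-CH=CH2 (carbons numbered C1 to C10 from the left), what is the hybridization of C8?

sp

C8 — 2 σ bonds, plus two π bonds. Steric number 2, so sp.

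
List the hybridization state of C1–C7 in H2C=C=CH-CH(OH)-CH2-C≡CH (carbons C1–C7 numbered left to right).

C1: 3 σ bonds, plus one π bond — 3 electron domains, sp2.
C2: 2 σ bonds, plus two π bonds; 2 regions of electron density → sp.
C3: 3 σ bonds, plus one π bond; 3 regions of electron density → sp2.
C4 — 4 σ bonds. Steric number 4, so sp3.
C5 (4 σ bonds) has steric number 4: sp3.
C6 — 2 σ bonds, plus two π bonds. Steric number 2, so sp.
C7 — 2 σ bonds, plus two π bonds. Steric number 2, so sp.

C1 sp2, C2 sp, C3 sp2, C4 sp3, C5 sp3, C6 sp, C7 sp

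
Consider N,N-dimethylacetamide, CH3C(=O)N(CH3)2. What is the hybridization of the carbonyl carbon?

sp^2

The carbonyl carbon: 3 σ bonds, plus one π bond; 3 regions of electron density → sp2.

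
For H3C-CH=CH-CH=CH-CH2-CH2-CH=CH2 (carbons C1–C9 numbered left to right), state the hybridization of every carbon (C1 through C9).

C1 carries 4 σ bonds, giving a steric number of 4, so it is sp3.
C2 (3 σ bonds, plus one π bond) has steric number 3: sp2.
C3 has 3 σ bonds, plus one π bond: steric number 3 → sp2.
C4 carries 3 σ bonds, plus one π bond, giving a steric number of 3, so it is sp2.
C5 carries 3 σ bonds, plus one π bond, giving a steric number of 3, so it is sp2.
C6 is sp3: 4 σ bonds, 4 electron-density regions.
C7 — 4 σ bonds. Steric number 4, so sp3.
C8 has 3 σ bonds, plus one π bond: steric number 3 → sp2.
C9 has 3 σ bonds, plus one π bond: steric number 3 → sp2.

C1 sp3, C2 sp2, C3 sp2, C4 sp2, C5 sp2, C6 sp3, C7 sp3, C8 sp2, C9 sp2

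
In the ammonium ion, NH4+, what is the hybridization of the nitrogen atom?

Four σ bonds, no lone pair → sp3, tetrahedral.

sp3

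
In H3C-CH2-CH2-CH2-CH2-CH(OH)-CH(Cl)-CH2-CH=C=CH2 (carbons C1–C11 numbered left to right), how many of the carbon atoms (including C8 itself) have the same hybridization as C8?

8

C8 is sp3 (only σ bonds).
C1: sp3 ✓
C2: sp3 ✓
C3: sp3 ✓
C4: sp3 ✓
C5: sp3 ✓
C6: sp3 ✓
C7: sp3 ✓
C8: sp3 ✓
C9: sp2
C10: sp
C11: sp2
8 carbons are sp3.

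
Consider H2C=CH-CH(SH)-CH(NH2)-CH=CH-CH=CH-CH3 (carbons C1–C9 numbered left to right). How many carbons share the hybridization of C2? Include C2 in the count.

C2 is sp2 (one π bond).
C1: sp2 ✓
C2: sp2 ✓
C3: sp3
C4: sp3
C5: sp2 ✓
C6: sp2 ✓
C7: sp2 ✓
C8: sp2 ✓
C9: sp3
6 carbons are sp2.

6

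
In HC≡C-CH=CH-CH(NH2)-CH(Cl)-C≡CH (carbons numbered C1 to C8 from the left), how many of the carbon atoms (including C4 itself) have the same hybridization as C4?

2

C4 is sp2 (one π bond).
C1: sp
C2: sp
C3: sp2 ✓
C4: sp2 ✓
C5: sp3
C6: sp3
C7: sp
C8: sp
2 carbons are sp2.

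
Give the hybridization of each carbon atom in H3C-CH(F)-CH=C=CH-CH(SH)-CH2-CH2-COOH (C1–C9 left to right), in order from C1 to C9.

C1 sp3, C2 sp3, C3 sp2, C4 sp, C5 sp2, C6 sp3, C7 sp3, C8 sp3, C9 sp2

C1 has 4 σ bonds: steric number 4 → sp3.
C2: 4 σ bonds; 4 regions of electron density → sp3.
C3: 3 σ bonds, plus one π bond; 3 regions of electron density → sp2.
C4 carries 2 σ bonds, plus two π bonds, giving a steric number of 2, so it is sp.
C5 has 3 σ bonds, plus one π bond: steric number 3 → sp2.
C6: 4 σ bonds; 4 regions of electron density → sp3.
C7 is sp3: 4 σ bonds, 4 electron-density regions.
C8 is sp3: 4 σ bonds, 4 electron-density regions.
C9 is sp2: 3 σ bonds, plus one π bond, 3 electron-density regions.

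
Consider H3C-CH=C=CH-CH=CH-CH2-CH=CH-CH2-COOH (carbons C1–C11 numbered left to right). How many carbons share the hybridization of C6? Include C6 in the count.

C6 is sp2 (one π bond).
C1: sp3
C2: sp2 ✓
C3: sp
C4: sp2 ✓
C5: sp2 ✓
C6: sp2 ✓
C7: sp3
C8: sp2 ✓
C9: sp2 ✓
C10: sp3
C11: sp2 ✓
7 carbons are sp2.

7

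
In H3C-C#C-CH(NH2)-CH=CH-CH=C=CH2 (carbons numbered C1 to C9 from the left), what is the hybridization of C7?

sp2

C7 carries 3 σ bonds, plus one π bond, giving a steric number of 3, so it is sp2.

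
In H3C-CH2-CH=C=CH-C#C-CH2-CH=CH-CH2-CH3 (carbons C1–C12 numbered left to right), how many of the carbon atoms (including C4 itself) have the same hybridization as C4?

3

C4 is sp (two π bonds).
C1: sp3
C2: sp3
C3: sp2
C4: sp ✓
C5: sp2
C6: sp ✓
C7: sp ✓
C8: sp3
C9: sp2
C10: sp2
C11: sp3
C12: sp3
3 carbons are sp.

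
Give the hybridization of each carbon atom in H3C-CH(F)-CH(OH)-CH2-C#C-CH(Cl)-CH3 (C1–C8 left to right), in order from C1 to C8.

C1: 4 σ bonds; 4 regions of electron density → sp3.
C2 is sp3: 4 σ bonds, 4 electron-density regions.
C3 has 4 σ bonds: steric number 4 → sp3.
C4 carries 4 σ bonds, giving a steric number of 4, so it is sp3.
C5: 2 σ bonds, plus two π bonds; 2 regions of electron density → sp.
C6: 2 σ bonds, plus two π bonds; 2 regions of electron density → sp.
C7 has 4 σ bonds: steric number 4 → sp3.
C8 — 4 σ bonds. Steric number 4, so sp3.

C1 sp3, C2 sp3, C3 sp3, C4 sp3, C5 sp, C6 sp, C7 sp3, C8 sp3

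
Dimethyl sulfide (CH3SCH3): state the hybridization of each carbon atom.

sp3

Each carbon atom has 4 σ bonds: steric number 4 → sp3.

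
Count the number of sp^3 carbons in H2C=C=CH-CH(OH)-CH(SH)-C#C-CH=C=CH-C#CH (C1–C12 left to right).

C1: sp2
C2: sp
C3: sp2
C4: sp3 ✓
C5: sp3 ✓
C6: sp
C7: sp
C8: sp2
C9: sp
C10: sp2
C11: sp
C12: sp
C4, C5 → 2 sp3 carbons.

2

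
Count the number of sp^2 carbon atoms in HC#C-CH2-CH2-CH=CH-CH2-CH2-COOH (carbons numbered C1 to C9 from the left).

C1: sp
C2: sp
C3: sp3
C4: sp3
C5: sp2 ✓
C6: sp2 ✓
C7: sp3
C8: sp3
C9: sp2 ✓
C5, C6, C9 → 3 sp2 carbons.

3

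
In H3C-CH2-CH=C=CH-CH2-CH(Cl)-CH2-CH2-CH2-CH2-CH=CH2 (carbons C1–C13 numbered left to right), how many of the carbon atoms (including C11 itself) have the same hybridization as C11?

C11 is sp3 (only σ bonds).
C1: sp3 ✓
C2: sp3 ✓
C3: sp2
C4: sp
C5: sp2
C6: sp3 ✓
C7: sp3 ✓
C8: sp3 ✓
C9: sp3 ✓
C10: sp3 ✓
C11: sp3 ✓
C12: sp2
C13: sp2
8 carbons are sp3.

8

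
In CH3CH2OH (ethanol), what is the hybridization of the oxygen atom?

sp³

The oxygen atom: 2 σ bonds and 2 lone pairs; 4 regions of electron density → sp3.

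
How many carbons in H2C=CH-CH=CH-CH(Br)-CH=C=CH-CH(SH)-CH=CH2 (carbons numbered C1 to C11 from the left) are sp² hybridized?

C1: sp2 ✓
C2: sp2 ✓
C3: sp2 ✓
C4: sp2 ✓
C5: sp3
C6: sp2 ✓
C7: sp
C8: sp2 ✓
C9: sp3
C10: sp2 ✓
C11: sp2 ✓
C1, C2, C3, C4, C6, C8, C10, C11 → 8 sp2 carbons.

8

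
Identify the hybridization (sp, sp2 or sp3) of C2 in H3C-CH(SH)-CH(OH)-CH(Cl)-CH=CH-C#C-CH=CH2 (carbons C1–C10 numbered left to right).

C2 is sp3: 4 σ bonds, 4 electron-density regions.

sp3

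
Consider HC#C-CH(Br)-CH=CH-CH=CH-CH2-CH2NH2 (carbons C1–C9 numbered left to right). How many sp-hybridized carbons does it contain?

2

C1: sp ✓
C2: sp ✓
C3: sp3
C4: sp2
C5: sp2
C6: sp2
C7: sp2
C8: sp3
C9: sp3
C1, C2 → 2 sp carbons.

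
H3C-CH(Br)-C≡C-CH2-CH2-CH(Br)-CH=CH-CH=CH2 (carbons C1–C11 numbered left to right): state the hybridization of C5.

sp³

C5 (4 σ bonds) has steric number 4: sp3.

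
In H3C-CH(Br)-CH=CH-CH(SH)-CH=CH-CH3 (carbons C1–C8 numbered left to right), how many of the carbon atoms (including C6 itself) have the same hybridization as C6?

4

C6 is sp2 (one π bond).
C1: sp3
C2: sp3
C3: sp2 ✓
C4: sp2 ✓
C5: sp3
C6: sp2 ✓
C7: sp2 ✓
C8: sp3
4 carbons are sp2.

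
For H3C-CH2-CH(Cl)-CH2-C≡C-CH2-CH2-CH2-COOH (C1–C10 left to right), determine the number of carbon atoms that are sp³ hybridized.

7

C1: sp3 ✓
C2: sp3 ✓
C3: sp3 ✓
C4: sp3 ✓
C5: sp
C6: sp
C7: sp3 ✓
C8: sp3 ✓
C9: sp3 ✓
C10: sp2
C1, C2, C3, C4, C7, C8, C9 → 7 sp3 carbons.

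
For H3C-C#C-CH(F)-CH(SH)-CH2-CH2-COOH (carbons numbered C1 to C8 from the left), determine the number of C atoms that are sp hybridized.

C1: sp3
C2: sp ✓
C3: sp ✓
C4: sp3
C5: sp3
C6: sp3
C7: sp3
C8: sp2
C2, C3 → 2 sp carbons.

2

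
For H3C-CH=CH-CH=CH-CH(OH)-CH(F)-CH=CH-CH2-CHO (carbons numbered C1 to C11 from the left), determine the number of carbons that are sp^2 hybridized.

7

C1: sp3
C2: sp2 ✓
C3: sp2 ✓
C4: sp2 ✓
C5: sp2 ✓
C6: sp3
C7: sp3
C8: sp2 ✓
C9: sp2 ✓
C10: sp3
C11: sp2 ✓
C2, C3, C4, C5, C8, C9, C11 → 7 sp2 carbons.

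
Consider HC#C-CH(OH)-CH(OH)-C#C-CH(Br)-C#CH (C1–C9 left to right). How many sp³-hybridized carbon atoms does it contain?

C1: sp
C2: sp
C3: sp3 ✓
C4: sp3 ✓
C5: sp
C6: sp
C7: sp3 ✓
C8: sp
C9: sp
C3, C4, C7 → 3 sp3 carbons.

3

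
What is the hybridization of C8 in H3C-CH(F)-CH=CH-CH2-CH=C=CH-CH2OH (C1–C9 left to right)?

C8 — 3 σ bonds, plus one π bond. Steric number 3, so sp2.

sp2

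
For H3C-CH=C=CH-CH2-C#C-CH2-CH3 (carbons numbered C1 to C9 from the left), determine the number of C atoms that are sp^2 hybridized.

C1: sp3
C2: sp2 ✓
C3: sp
C4: sp2 ✓
C5: sp3
C6: sp
C7: sp
C8: sp3
C9: sp3
C2, C4 → 2 sp2 carbons.

2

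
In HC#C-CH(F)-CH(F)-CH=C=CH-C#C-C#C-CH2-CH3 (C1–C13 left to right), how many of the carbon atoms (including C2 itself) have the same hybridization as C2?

C2 is sp (two π bonds).
C1: sp ✓
C2: sp ✓
C3: sp3
C4: sp3
C5: sp2
C6: sp ✓
C7: sp2
C8: sp ✓
C9: sp ✓
C10: sp ✓
C11: sp ✓
C12: sp3
C13: sp3
7 carbons are sp.

7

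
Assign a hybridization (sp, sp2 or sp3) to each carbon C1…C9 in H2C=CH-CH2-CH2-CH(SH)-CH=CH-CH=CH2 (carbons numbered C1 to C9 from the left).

C1 — 3 σ bonds, plus one π bond. Steric number 3, so sp2.
C2 carries 3 σ bonds, plus one π bond, giving a steric number of 3, so it is sp2.
C3 carries 4 σ bonds, giving a steric number of 4, so it is sp3.
C4 is sp3: 4 σ bonds, 4 electron-density regions.
C5 (4 σ bonds) has steric number 4: sp3.
C6: 3 σ bonds, plus one π bond — 3 electron domains, sp2.
C7 — 3 σ bonds, plus one π bond. Steric number 3, so sp2.
C8: 3 σ bonds, plus one π bond — 3 electron domains, sp2.
C9 (3 σ bonds, plus one π bond) has steric number 3: sp2.

C1 sp2, C2 sp2, C3 sp3, C4 sp3, C5 sp3, C6 sp2, C7 sp2, C8 sp2, C9 sp2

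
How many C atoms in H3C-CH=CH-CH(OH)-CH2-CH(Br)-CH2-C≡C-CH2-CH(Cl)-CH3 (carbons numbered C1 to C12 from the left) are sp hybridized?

C1: sp3
C2: sp2
C3: sp2
C4: sp3
C5: sp3
C6: sp3
C7: sp3
C8: sp ✓
C9: sp ✓
C10: sp3
C11: sp3
C12: sp3
C8, C9 → 2 sp carbons.

2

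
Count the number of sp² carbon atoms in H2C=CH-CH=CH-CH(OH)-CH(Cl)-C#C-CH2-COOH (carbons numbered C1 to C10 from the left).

5

C1: sp2 ✓
C2: sp2 ✓
C3: sp2 ✓
C4: sp2 ✓
C5: sp3
C6: sp3
C7: sp
C8: sp
C9: sp3
C10: sp2 ✓
C1, C2, C3, C4, C10 → 5 sp2 carbons.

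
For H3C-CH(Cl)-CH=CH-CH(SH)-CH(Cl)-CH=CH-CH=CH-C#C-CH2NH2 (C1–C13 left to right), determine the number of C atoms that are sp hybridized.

2

C1: sp3
C2: sp3
C3: sp2
C4: sp2
C5: sp3
C6: sp3
C7: sp2
C8: sp2
C9: sp2
C10: sp2
C11: sp ✓
C12: sp ✓
C13: sp3
C11, C12 → 2 sp carbons.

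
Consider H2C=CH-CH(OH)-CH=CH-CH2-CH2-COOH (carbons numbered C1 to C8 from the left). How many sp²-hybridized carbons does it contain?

C1: sp2 ✓
C2: sp2 ✓
C3: sp3
C4: sp2 ✓
C5: sp2 ✓
C6: sp3
C7: sp3
C8: sp2 ✓
C1, C2, C4, C5, C8 → 5 sp2 carbons.

5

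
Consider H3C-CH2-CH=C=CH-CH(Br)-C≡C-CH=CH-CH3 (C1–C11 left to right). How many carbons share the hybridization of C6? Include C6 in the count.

C6 is sp3 (only σ bonds).
C1: sp3 ✓
C2: sp3 ✓
C3: sp2
C4: sp
C5: sp2
C6: sp3 ✓
C7: sp
C8: sp
C9: sp2
C10: sp2
C11: sp3 ✓
4 carbons are sp3.

4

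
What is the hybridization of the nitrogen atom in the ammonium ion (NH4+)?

sp³

Four σ bonds, no lone pair → sp3, tetrahedral.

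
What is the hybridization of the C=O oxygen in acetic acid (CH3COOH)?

sp^2

The C=O oxygen: 1 σ bond and 2 lone pairs, plus one π bond; 3 regions of electron density → sp2.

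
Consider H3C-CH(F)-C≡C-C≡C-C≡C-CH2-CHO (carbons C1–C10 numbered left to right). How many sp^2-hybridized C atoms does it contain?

C1: sp3
C2: sp3
C3: sp
C4: sp
C5: sp
C6: sp
C7: sp
C8: sp
C9: sp3
C10: sp2 ✓
C10 → 1 sp2 carbon.

1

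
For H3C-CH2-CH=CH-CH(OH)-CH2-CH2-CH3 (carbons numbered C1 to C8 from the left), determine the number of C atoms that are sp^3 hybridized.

6

C1: sp3 ✓
C2: sp3 ✓
C3: sp2
C4: sp2
C5: sp3 ✓
C6: sp3 ✓
C7: sp3 ✓
C8: sp3 ✓
C1, C2, C5, C6, C7, C8 → 6 sp3 carbons.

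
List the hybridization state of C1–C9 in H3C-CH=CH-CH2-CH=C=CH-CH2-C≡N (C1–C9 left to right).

C1 — 4 σ bonds. Steric number 4, so sp3.
C2: 3 σ bonds, plus one π bond; 3 regions of electron density → sp2.
C3 carries 3 σ bonds, plus one π bond, giving a steric number of 3, so it is sp2.
C4 is sp3: 4 σ bonds, 4 electron-density regions.
C5: 3 σ bonds, plus one π bond; 3 regions of electron density → sp2.
C6 (2 σ bonds, plus two π bonds) has steric number 2: sp.
C7: 3 σ bonds, plus one π bond; 3 regions of electron density → sp2.
C8: 4 σ bonds — 4 electron domains, sp3.
C9 (2 σ bonds, plus two π bonds) has steric number 2: sp.

C1 sp3, C2 sp2, C3 sp2, C4 sp3, C5 sp2, C6 sp, C7 sp2, C8 sp3, C9 sp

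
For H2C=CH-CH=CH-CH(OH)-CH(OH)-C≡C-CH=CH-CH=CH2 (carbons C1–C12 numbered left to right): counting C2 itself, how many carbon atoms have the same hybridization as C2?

C2 is sp2 (one π bond).
C1: sp2 ✓
C2: sp2 ✓
C3: sp2 ✓
C4: sp2 ✓
C5: sp3
C6: sp3
C7: sp
C8: sp
C9: sp2 ✓
C10: sp2 ✓
C11: sp2 ✓
C12: sp2 ✓
8 carbons are sp2.

8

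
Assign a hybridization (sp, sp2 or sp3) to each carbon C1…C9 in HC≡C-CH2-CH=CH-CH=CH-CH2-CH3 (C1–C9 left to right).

C1 sp, C2 sp, C3 sp3, C4 sp2, C5 sp2, C6 sp2, C7 sp2, C8 sp3, C9 sp3

C1 has 2 σ bonds, plus two π bonds: steric number 2 → sp.
C2 — 2 σ bonds, plus two π bonds. Steric number 2, so sp.
C3 carries 4 σ bonds, giving a steric number of 4, so it is sp3.
C4: 3 σ bonds, plus one π bond — 3 electron domains, sp2.
C5: 3 σ bonds, plus one π bond; 3 regions of electron density → sp2.
C6 has 3 σ bonds, plus one π bond: steric number 3 → sp2.
C7 is sp2: 3 σ bonds, plus one π bond, 3 electron-density regions.
C8 is sp3: 4 σ bonds, 4 electron-density regions.
C9 has 4 σ bonds: steric number 4 → sp3.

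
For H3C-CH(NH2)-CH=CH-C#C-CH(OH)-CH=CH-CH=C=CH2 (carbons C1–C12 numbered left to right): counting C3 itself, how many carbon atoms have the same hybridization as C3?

C3 is sp2 (one π bond).
C1: sp3
C2: sp3
C3: sp2 ✓
C4: sp2 ✓
C5: sp
C6: sp
C7: sp3
C8: sp2 ✓
C9: sp2 ✓
C10: sp2 ✓
C11: sp
C12: sp2 ✓
6 carbons are sp2.

6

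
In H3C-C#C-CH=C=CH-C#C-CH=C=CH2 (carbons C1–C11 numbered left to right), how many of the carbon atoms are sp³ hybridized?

1

C1: sp3 ✓
C2: sp
C3: sp
C4: sp2
C5: sp
C6: sp2
C7: sp
C8: sp
C9: sp2
C10: sp
C11: sp2
C1 → 1 sp3 carbon.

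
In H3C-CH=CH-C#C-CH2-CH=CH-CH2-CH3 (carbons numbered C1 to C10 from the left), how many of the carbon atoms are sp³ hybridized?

C1: sp3 ✓
C2: sp2
C3: sp2
C4: sp
C5: sp
C6: sp3 ✓
C7: sp2
C8: sp2
C9: sp3 ✓
C10: sp3 ✓
C1, C6, C9, C10 → 4 sp3 carbons.

4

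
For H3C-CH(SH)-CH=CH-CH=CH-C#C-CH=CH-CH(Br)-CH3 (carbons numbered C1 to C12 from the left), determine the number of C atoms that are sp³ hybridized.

4

C1: sp3 ✓
C2: sp3 ✓
C3: sp2
C4: sp2
C5: sp2
C6: sp2
C7: sp
C8: sp
C9: sp2
C10: sp2
C11: sp3 ✓
C12: sp3 ✓
C1, C2, C11, C12 → 4 sp3 carbons.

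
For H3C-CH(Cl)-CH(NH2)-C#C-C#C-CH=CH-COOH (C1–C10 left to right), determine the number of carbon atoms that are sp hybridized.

C1: sp3
C2: sp3
C3: sp3
C4: sp ✓
C5: sp ✓
C6: sp ✓
C7: sp ✓
C8: sp2
C9: sp2
C10: sp2
C4, C5, C6, C7 → 4 sp carbons.

4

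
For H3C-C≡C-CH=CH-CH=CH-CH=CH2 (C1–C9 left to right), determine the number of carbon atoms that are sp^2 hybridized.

C1: sp3
C2: sp
C3: sp
C4: sp2 ✓
C5: sp2 ✓
C6: sp2 ✓
C7: sp2 ✓
C8: sp2 ✓
C9: sp2 ✓
C4, C5, C6, C7, C8, C9 → 6 sp2 carbons.

6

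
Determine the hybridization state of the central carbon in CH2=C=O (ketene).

sp

The central carbon carries 2 σ bonds, plus two π bonds, giving a steric number of 2, so it is sp.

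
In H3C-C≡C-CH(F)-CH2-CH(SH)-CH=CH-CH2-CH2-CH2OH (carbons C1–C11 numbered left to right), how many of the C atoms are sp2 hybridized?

C1: sp3
C2: sp
C3: sp
C4: sp3
C5: sp3
C6: sp3
C7: sp2 ✓
C8: sp2 ✓
C9: sp3
C10: sp3
C11: sp3
C7, C8 → 2 sp2 carbons.

2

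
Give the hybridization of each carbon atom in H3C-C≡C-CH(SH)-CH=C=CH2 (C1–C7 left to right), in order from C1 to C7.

C1: 4 σ bonds; 4 regions of electron density → sp3.
C2 carries 2 σ bonds, plus two π bonds, giving a steric number of 2, so it is sp.
C3 is sp: 2 σ bonds, plus two π bonds, 2 electron-density regions.
C4 carries 4 σ bonds, giving a steric number of 4, so it is sp3.
C5 (3 σ bonds, plus one π bond) has steric number 3: sp2.
C6: 2 σ bonds, plus two π bonds; 2 regions of electron density → sp.
C7 is sp2: 3 σ bonds, plus one π bond, 3 electron-density regions.

C1 sp3, C2 sp, C3 sp, C4 sp3, C5 sp2, C6 sp, C7 sp2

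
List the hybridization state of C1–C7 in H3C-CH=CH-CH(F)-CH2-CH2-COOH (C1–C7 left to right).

C1 sp3, C2 sp2, C3 sp2, C4 sp3, C5 sp3, C6 sp3, C7 sp2

C1 carries 4 σ bonds, giving a steric number of 4, so it is sp3.
C2 (3 σ bonds, plus one π bond) has steric number 3: sp2.
C3 is sp2: 3 σ bonds, plus one π bond, 3 electron-density regions.
C4 has 4 σ bonds: steric number 4 → sp3.
C5 (4 σ bonds) has steric number 4: sp3.
C6 (4 σ bonds) has steric number 4: sp3.
C7 (3 σ bonds, plus one π bond) has steric number 3: sp2.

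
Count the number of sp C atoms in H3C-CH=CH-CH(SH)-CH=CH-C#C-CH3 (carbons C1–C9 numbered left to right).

2

C1: sp3
C2: sp2
C3: sp2
C4: sp3
C5: sp2
C6: sp2
C7: sp ✓
C8: sp ✓
C9: sp3
C7, C8 → 2 sp carbons.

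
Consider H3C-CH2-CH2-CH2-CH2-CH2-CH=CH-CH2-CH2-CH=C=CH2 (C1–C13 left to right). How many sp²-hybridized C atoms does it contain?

C1: sp3
C2: sp3
C3: sp3
C4: sp3
C5: sp3
C6: sp3
C7: sp2 ✓
C8: sp2 ✓
C9: sp3
C10: sp3
C11: sp2 ✓
C12: sp
C13: sp2 ✓
C7, C8, C11, C13 → 4 sp2 carbons.

4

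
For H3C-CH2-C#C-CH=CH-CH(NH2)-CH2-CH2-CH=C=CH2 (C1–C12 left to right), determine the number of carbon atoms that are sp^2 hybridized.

4

C1: sp3
C2: sp3
C3: sp
C4: sp
C5: sp2 ✓
C6: sp2 ✓
C7: sp3
C8: sp3
C9: sp3
C10: sp2 ✓
C11: sp
C12: sp2 ✓
C5, C6, C10, C12 → 4 sp2 carbons.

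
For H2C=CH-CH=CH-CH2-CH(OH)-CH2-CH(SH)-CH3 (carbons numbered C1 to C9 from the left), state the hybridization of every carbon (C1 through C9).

C1 — 3 σ bonds, plus one π bond. Steric number 3, so sp2.
C2 is sp2: 3 σ bonds, plus one π bond, 3 electron-density regions.
C3 — 3 σ bonds, plus one π bond. Steric number 3, so sp2.
C4: 3 σ bonds, plus one π bond — 3 electron domains, sp2.
C5: 4 σ bonds — 4 electron domains, sp3.
C6 — 4 σ bonds. Steric number 4, so sp3.
C7: 4 σ bonds; 4 regions of electron density → sp3.
C8: 4 σ bonds — 4 electron domains, sp3.
C9: 4 σ bonds; 4 regions of electron density → sp3.

C1 sp2, C2 sp2, C3 sp2, C4 sp2, C5 sp3, C6 sp3, C7 sp3, C8 sp3, C9 sp3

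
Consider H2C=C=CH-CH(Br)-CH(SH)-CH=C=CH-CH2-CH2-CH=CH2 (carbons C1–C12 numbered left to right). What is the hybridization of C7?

sp

C7 is sp: 2 σ bonds, plus two π bonds, 2 electron-density regions.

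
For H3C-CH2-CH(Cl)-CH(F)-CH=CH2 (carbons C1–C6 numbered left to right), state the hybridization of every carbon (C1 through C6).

C1: 4 σ bonds — 4 electron domains, sp3.
C2 — 4 σ bonds. Steric number 4, so sp3.
C3 is sp3: 4 σ bonds, 4 electron-density regions.
C4 has 4 σ bonds: steric number 4 → sp3.
C5 — 3 σ bonds, plus one π bond. Steric number 3, so sp2.
C6: 3 σ bonds, plus one π bond — 3 electron domains, sp2.

C1 sp3, C2 sp3, C3 sp3, C4 sp3, C5 sp2, C6 sp2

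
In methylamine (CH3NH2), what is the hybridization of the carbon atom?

sp3

The carbon atom: 4 σ bonds — 4 electron domains, sp3.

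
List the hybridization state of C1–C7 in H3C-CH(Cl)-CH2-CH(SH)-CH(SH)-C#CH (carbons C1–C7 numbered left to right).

C1 sp3, C2 sp3, C3 sp3, C4 sp3, C5 sp3, C6 sp, C7 sp

C1: 4 σ bonds; 4 regions of electron density → sp3.
C2 — 4 σ bonds. Steric number 4, so sp3.
C3: 4 σ bonds; 4 regions of electron density → sp3.
C4 carries 4 σ bonds, giving a steric number of 4, so it is sp3.
C5 is sp3: 4 σ bonds, 4 electron-density regions.
C6 has 2 σ bonds, plus two π bonds: steric number 2 → sp.
C7 — 2 σ bonds, plus two π bonds. Steric number 2, so sp.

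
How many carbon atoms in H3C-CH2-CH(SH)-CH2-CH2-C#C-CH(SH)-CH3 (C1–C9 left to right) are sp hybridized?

2

C1: sp3
C2: sp3
C3: sp3
C4: sp3
C5: sp3
C6: sp ✓
C7: sp ✓
C8: sp3
C9: sp3
C6, C7 → 2 sp carbons.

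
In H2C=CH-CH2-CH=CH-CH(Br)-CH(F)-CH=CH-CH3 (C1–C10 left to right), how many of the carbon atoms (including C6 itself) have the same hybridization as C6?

4

C6 is sp3 (only σ bonds).
C1: sp2
C2: sp2
C3: sp3 ✓
C4: sp2
C5: sp2
C6: sp3 ✓
C7: sp3 ✓
C8: sp2
C9: sp2
C10: sp3 ✓
4 carbons are sp3.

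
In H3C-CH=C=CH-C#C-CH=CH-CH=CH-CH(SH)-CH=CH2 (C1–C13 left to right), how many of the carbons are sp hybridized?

C1: sp3
C2: sp2
C3: sp ✓
C4: sp2
C5: sp ✓
C6: sp ✓
C7: sp2
C8: sp2
C9: sp2
C10: sp2
C11: sp3
C12: sp2
C13: sp2
C3, C5, C6 → 3 sp carbons.

3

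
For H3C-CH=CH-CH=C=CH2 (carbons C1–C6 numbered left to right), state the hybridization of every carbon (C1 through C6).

C1 sp3, C2 sp2, C3 sp2, C4 sp2, C5 sp, C6 sp2

C1 carries 4 σ bonds, giving a steric number of 4, so it is sp3.
C2 — 3 σ bonds, plus one π bond. Steric number 3, so sp2.
C3: 3 σ bonds, plus one π bond; 3 regions of electron density → sp2.
C4 — 3 σ bonds, plus one π bond. Steric number 3, so sp2.
C5 (2 σ bonds, plus two π bonds) has steric number 2: sp.
C6 — 3 σ bonds, plus one π bond. Steric number 3, so sp2.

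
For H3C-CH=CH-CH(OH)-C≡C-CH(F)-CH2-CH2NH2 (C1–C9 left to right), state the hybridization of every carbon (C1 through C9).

C1 sp3, C2 sp2, C3 sp2, C4 sp3, C5 sp, C6 sp, C7 sp3, C8 sp3, C9 sp3

C1: 4 σ bonds; 4 regions of electron density → sp3.
C2 (3 σ bonds, plus one π bond) has steric number 3: sp2.
C3: 3 σ bonds, plus one π bond — 3 electron domains, sp2.
C4 is sp3: 4 σ bonds, 4 electron-density regions.
C5 has 2 σ bonds, plus two π bonds: steric number 2 → sp.
C6 has 2 σ bonds, plus two π bonds: steric number 2 → sp.
C7 is sp3: 4 σ bonds, 4 electron-density regions.
C8 has 4 σ bonds: steric number 4 → sp3.
C9 has 4 σ bonds: steric number 4 → sp3.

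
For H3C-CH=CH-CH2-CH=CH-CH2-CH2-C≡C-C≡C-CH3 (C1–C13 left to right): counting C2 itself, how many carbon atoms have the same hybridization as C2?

C2 is sp2 (one π bond).
C1: sp3
C2: sp2 ✓
C3: sp2 ✓
C4: sp3
C5: sp2 ✓
C6: sp2 ✓
C7: sp3
C8: sp3
C9: sp
C10: sp
C11: sp
C12: sp
C13: sp3
4 carbons are sp2.

4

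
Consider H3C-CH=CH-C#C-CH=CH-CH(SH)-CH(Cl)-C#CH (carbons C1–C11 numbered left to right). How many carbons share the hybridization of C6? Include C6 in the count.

C6 is sp2 (one π bond).
C1: sp3
C2: sp2 ✓
C3: sp2 ✓
C4: sp
C5: sp
C6: sp2 ✓
C7: sp2 ✓
C8: sp3
C9: sp3
C10: sp
C11: sp
4 carbons are sp2.

4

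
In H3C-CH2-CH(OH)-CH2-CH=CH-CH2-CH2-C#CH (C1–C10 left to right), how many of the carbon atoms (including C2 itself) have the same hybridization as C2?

6

C2 is sp3 (only σ bonds).
C1: sp3 ✓
C2: sp3 ✓
C3: sp3 ✓
C4: sp3 ✓
C5: sp2
C6: sp2
C7: sp3 ✓
C8: sp3 ✓
C9: sp
C10: sp
6 carbons are sp3.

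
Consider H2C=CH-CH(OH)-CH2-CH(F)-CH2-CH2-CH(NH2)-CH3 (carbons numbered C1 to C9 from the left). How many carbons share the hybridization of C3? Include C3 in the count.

7

C3 is sp3 (only σ bonds).
C1: sp2
C2: sp2
C3: sp3 ✓
C4: sp3 ✓
C5: sp3 ✓
C6: sp3 ✓
C7: sp3 ✓
C8: sp3 ✓
C9: sp3 ✓
7 carbons are sp3.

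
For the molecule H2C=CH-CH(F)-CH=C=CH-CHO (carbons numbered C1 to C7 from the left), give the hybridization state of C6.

sp2

C6 — 3 σ bonds, plus one π bond. Steric number 3, so sp2.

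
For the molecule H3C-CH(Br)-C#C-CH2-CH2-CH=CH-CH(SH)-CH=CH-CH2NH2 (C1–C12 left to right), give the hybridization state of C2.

C2 (4 σ bonds) has steric number 4: sp3.

sp³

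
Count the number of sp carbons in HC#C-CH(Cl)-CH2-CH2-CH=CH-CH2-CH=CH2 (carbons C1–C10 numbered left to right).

C1: sp ✓
C2: sp ✓
C3: sp3
C4: sp3
C5: sp3
C6: sp2
C7: sp2
C8: sp3
C9: sp2
C10: sp2
C1, C2 → 2 sp carbons.

2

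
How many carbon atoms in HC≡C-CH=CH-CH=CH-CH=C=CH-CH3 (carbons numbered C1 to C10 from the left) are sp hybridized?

C1: sp ✓
C2: sp ✓
C3: sp2
C4: sp2
C5: sp2
C6: sp2
C7: sp2
C8: sp ✓
C9: sp2
C10: sp3
C1, C2, C8 → 3 sp carbons.

3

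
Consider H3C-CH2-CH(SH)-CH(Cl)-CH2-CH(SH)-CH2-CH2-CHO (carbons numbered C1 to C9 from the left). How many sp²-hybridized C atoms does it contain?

C1: sp3
C2: sp3
C3: sp3
C4: sp3
C5: sp3
C6: sp3
C7: sp3
C8: sp3
C9: sp2 ✓
C9 → 1 sp2 carbon.

1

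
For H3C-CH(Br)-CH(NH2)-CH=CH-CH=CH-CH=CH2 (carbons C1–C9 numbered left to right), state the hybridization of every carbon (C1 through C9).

C1 has 4 σ bonds: steric number 4 → sp3.
C2 is sp3: 4 σ bonds, 4 electron-density regions.
C3 has 4 σ bonds: steric number 4 → sp3.
C4 is sp2: 3 σ bonds, plus one π bond, 3 electron-density regions.
C5: 3 σ bonds, plus one π bond — 3 electron domains, sp2.
C6 is sp2: 3 σ bonds, plus one π bond, 3 electron-density regions.
C7 has 3 σ bonds, plus one π bond: steric number 3 → sp2.
C8 (3 σ bonds, plus one π bond) has steric number 3: sp2.
C9 — 3 σ bonds, plus one π bond. Steric number 3, so sp2.

C1 sp3, C2 sp3, C3 sp3, C4 sp2, C5 sp2, C6 sp2, C7 sp2, C8 sp2, C9 sp2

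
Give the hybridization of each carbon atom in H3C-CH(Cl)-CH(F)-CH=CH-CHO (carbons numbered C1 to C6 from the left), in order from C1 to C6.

C1 sp3, C2 sp3, C3 sp3, C4 sp2, C5 sp2, C6 sp2

C1: 4 σ bonds; 4 regions of electron density → sp3.
C2 — 4 σ bonds. Steric number 4, so sp3.
C3: 4 σ bonds; 4 regions of electron density → sp3.
C4 carries 3 σ bonds, plus one π bond, giving a steric number of 3, so it is sp2.
C5 carries 3 σ bonds, plus one π bond, giving a steric number of 3, so it is sp2.
C6: 3 σ bonds, plus one π bond — 3 electron domains, sp2.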